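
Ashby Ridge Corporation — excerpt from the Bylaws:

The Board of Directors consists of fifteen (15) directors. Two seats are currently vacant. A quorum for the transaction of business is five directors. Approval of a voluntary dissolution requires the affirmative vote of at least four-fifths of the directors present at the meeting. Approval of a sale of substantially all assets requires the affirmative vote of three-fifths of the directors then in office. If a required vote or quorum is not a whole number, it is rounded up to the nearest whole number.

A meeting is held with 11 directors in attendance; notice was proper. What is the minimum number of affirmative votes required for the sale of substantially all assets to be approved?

The sale of substantially all assets requires three-fifths of the directors then in office (13).
3/5 of 13 = 7.80, rounded up to 8.

8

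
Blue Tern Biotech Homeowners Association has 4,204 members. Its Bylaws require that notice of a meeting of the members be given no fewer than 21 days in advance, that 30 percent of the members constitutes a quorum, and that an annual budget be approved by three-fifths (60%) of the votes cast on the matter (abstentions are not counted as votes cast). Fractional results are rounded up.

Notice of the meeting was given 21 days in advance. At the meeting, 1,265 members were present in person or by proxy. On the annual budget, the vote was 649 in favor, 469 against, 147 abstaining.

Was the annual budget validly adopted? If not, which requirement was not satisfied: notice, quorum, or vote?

Invalid — vote requirement not satisfied.

Notice: 21 days given; 21 required. Satisfied.
Quorum: 30% of 4,204 = 1,261.20, rounded up to 1,262; 1,265 present. Satisfied.
Vote: requires three-fifths of the votes cast (1,265 − 147 abstaining = 1,118); 3/5 of 1118 = 670.80, rounded up to 671, so 671 needed; 649 in favor. Not satisfied.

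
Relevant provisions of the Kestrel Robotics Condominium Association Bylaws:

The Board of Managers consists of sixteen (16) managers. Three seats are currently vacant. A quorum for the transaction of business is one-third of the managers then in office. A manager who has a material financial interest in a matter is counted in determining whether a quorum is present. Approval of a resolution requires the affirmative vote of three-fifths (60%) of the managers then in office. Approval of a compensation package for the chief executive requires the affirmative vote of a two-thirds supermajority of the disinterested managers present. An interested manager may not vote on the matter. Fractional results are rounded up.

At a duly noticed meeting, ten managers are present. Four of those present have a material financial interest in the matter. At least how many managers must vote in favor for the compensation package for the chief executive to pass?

The compensation package for the chief executive requires two-thirds of the disinterested managers present (10 − 4 = 6).
2/3 of 6 = 4.

4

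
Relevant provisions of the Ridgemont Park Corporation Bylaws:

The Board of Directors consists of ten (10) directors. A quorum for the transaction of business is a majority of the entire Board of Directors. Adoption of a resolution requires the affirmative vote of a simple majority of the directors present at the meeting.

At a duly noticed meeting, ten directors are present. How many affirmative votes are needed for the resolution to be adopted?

The resolution requires a majority of the directors present (10).
A majority of 10 is 6.

6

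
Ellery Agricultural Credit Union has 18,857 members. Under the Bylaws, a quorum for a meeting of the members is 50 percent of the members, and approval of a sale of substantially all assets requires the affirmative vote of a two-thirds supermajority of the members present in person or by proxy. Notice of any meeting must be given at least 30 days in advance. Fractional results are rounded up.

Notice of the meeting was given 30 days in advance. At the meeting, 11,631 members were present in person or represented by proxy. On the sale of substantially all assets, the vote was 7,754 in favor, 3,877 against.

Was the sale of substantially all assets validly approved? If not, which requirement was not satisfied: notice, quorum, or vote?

Valid — all requirements satisfied.

Notice: 30 days given; 30 required. Satisfied.
Quorum: 50% of 18,857 = 9,428.50, rounded up to 9,429; 11,631 present. Satisfied.
Vote: requires two-thirds of those present (11,631); 2/3 of 11631 = 7754, so 7,754 needed; 7,754 in favor. Satisfied.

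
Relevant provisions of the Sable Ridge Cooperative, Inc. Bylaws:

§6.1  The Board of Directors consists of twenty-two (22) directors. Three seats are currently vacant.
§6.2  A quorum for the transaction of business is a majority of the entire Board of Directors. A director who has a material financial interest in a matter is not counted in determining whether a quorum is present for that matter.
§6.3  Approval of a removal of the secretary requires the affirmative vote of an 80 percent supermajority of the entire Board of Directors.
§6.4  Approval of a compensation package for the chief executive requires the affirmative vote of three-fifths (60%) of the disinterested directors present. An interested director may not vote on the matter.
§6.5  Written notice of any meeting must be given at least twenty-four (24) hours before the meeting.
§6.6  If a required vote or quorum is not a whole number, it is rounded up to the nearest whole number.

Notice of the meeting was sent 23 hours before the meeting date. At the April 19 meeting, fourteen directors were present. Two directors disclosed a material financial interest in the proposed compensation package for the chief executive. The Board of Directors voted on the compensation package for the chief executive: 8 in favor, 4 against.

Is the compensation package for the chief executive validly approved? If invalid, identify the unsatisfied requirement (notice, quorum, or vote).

Invalid — notice requirement not satisfied.

Notice: 23 hours given; 24 required (23 < 24). Not satisfied.
Quorum: 14 present, but the 2 interested directors do not count, leaving 12. Quorum is 12. Satisfied.
Vote: the compensation package for the chief executive requires three-fifths of the disinterested directors present (14 − 2 = 12). 3/5 of 12 = 7.20, rounded up to 8, so 8 affirmative votes are needed; 8 voted in favor. Satisfied.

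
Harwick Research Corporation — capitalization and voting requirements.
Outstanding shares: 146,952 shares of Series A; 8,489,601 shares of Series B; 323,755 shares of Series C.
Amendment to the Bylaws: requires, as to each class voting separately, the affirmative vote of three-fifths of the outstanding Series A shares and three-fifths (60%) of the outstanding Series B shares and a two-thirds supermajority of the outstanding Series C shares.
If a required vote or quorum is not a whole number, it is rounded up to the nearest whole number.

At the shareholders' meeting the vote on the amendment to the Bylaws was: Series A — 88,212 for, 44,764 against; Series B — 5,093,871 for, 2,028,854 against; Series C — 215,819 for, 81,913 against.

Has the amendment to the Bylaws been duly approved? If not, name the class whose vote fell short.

Series A: 3/5 of 146952 = 88171.20, rounded up to 88172; 88,172 required, 88,212 in favor — approved.
Series B: 3/5 of 8489601 = 5093760.60, rounded up to 5093761; 5,093,761 required, 5,093,871 in favor — approved.
Series C: 2/3 of 323755 = 215836.67, rounded up to 215837; 215,837 required, 215,819 in favor — not approved.

Not approved — the Series C shares did not give the required vote.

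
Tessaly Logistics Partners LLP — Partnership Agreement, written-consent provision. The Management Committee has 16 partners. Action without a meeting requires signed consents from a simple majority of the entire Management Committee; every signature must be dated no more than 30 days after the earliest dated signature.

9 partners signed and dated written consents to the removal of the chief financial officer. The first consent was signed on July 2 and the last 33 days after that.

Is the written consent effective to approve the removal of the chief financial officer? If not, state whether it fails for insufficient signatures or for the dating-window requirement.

Not effective — dating-window requirement not satisfied.

Signatures required: a simple majority of 16 — a majority of 16 is 9, so 9 needed; 9 signed. Sufficient.
Dating window: the latest signature is 33 days after the earliest; the limit is 30 days. Outside the window.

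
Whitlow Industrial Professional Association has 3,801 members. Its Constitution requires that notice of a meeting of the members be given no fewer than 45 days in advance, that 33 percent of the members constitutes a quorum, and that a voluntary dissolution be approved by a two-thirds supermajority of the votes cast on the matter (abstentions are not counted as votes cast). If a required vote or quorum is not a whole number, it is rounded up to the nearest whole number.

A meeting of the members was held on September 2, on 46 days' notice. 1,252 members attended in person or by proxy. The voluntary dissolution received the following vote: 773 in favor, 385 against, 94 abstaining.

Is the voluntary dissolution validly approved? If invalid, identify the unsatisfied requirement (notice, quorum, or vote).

Notice: 46 days given; 45 required. Satisfied.
Quorum: 33% of 3,801 = 1,254.33, rounded up to 1,255; 1,252 present. Not satisfied.
Vote: requires two-thirds of the votes cast (1,252 − 94 abstaining = 1,158); 2/3 of 1158 = 772, so 772 needed; 773 in favor. Satisfied.

Invalid — quorum requirement not satisfied.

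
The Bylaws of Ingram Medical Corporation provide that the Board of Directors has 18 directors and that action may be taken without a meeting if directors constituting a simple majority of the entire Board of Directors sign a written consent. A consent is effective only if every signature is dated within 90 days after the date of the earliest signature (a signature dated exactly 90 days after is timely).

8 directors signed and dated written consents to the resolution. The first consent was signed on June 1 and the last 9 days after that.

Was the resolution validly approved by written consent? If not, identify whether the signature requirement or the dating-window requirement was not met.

Signatures required: a simple majority of 18 — a majority of 18 is 10, so 10 needed; 8 signed. Insufficient.
Dating window: the latest signature is 9 days after the earliest; the limit is 90 days. Within the window.

Not effective — insufficient signatures.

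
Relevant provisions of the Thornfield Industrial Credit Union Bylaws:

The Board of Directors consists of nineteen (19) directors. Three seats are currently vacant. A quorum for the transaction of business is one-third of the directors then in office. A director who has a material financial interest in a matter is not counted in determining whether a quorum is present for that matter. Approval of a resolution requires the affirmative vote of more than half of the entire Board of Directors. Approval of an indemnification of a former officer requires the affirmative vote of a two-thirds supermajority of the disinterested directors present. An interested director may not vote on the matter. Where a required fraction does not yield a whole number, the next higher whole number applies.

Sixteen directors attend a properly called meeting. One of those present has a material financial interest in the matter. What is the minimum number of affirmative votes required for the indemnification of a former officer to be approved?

The indemnification of a former officer requires two-thirds of the disinterested directors present (16 − 1 = 15).
2/3 of 15 = 10.

10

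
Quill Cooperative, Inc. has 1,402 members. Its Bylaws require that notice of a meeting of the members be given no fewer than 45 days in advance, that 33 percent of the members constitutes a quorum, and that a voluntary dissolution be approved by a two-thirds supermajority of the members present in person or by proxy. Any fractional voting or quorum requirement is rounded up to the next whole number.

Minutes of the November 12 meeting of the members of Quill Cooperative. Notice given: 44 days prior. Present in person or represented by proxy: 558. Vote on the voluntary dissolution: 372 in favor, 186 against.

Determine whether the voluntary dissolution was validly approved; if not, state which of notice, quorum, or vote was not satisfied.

Invalid — notice requirement not satisfied.

Notice: 44 days given; 45 required. Not satisfied.
Quorum: 33% of 1,402 = 462.66, rounded up to 463; 558 present. Satisfied.
Vote: requires two-thirds of those present (558); 2/3 of 558 = 372, so 372 needed; 372 in favor. Satisfied.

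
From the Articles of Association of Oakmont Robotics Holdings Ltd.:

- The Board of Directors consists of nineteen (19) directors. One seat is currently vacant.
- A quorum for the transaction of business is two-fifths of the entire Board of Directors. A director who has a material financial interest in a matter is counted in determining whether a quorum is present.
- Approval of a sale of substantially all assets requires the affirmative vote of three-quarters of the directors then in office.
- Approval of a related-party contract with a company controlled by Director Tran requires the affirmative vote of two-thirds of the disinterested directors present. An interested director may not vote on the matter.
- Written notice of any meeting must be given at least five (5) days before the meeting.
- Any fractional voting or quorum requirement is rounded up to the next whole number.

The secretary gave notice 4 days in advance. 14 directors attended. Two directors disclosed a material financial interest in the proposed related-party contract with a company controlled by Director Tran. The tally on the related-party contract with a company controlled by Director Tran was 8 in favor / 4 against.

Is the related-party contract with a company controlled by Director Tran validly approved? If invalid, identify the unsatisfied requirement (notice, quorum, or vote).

Notice: 4 days given; 5 required (4 < 5). Not satisfied.
Quorum: 14 present (interested directors count toward quorum); quorum is 8. Satisfied.
Vote: the related-party contract with a company controlled by Director Tran requires two-thirds of the disinterested directors present (14 − 2 = 12). 2/3 of 12 = 8, so 8 affirmative votes are needed; 8 voted in favor. Satisfied.

Invalid — notice requirement not satisfied.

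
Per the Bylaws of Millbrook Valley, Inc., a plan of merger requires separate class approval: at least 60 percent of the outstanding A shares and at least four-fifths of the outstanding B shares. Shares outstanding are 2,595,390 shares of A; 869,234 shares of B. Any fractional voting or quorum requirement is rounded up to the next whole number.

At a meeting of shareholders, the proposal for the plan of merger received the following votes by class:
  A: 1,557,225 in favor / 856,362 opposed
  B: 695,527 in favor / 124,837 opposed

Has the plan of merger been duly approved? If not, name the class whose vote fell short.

Not approved — the A shares did not give the required vote.

A: 3/5 of 2595390 = 1557234; 1,557,234 required, 1,557,225 in favor — not approved.
B: 4/5 of 869234 = 695387.20, rounded up to 695388; 695,388 required, 695,527 in favor — approved.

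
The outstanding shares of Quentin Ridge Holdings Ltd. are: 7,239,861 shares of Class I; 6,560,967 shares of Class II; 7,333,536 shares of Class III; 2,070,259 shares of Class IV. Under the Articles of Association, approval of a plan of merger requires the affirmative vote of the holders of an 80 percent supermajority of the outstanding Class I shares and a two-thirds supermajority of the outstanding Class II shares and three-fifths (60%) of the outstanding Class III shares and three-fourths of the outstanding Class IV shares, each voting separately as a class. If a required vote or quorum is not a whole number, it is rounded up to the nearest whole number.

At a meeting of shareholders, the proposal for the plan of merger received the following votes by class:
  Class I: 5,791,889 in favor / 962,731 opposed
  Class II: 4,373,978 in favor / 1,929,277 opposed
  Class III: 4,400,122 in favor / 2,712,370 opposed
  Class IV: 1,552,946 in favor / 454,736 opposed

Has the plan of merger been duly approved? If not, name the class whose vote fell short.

Class I: 4/5 of 7239861 = 5791888.80, rounded up to 5791889; 5,791,889 required, 5,791,889 in favor — approved.
Class II: 2/3 of 6560967 = 4373978; 4,373,978 required, 4,373,978 in favor — approved.
Class III: 3/5 of 7333536 = 4400121.60, rounded up to 4400122; 4,400,122 required, 4,400,122 in favor — approved.
Class IV: 3/4 of 2070259 = 1552694.25, rounded up to 1552695; 1,552,695 required, 1,552,946 in favor — approved.

Approved — every class gave the required vote.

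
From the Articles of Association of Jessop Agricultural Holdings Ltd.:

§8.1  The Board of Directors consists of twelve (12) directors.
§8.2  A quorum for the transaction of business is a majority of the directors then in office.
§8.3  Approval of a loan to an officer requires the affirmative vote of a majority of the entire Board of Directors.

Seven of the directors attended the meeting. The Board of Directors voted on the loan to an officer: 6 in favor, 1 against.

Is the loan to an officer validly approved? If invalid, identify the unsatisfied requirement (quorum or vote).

Invalid — vote requirement not satisfied.

Quorum: 7 present; quorum is 7. Satisfied.
Vote: the loan to an officer requires a majority of the entire Board of Directors (12). A majority of 12 is 7, so 7 affirmative votes are needed; 6 voted in favor. Not satisfied.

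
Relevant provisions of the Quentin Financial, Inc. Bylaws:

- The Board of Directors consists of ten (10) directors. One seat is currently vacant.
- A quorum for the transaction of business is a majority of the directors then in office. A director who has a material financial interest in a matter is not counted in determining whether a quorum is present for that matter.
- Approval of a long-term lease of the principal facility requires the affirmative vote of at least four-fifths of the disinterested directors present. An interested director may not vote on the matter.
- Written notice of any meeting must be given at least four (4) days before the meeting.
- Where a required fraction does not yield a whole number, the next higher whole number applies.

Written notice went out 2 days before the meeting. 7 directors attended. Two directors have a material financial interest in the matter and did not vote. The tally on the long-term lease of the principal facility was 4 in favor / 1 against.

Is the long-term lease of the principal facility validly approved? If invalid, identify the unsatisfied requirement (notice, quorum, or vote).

Invalid — notice requirement not satisfied.

Notice: 2 days given; 4 required (2 < 4). Not satisfied.
Quorum: 7 present, but the 2 interested directors do not count, leaving 5. Quorum is 5. Satisfied.
Vote: the long-term lease of the principal facility requires four-fifths of the disinterested directors present (7 − 2 = 5). 4/5 of 5 = 4, so 4 affirmative votes are needed; 4 voted in favor. Satisfied.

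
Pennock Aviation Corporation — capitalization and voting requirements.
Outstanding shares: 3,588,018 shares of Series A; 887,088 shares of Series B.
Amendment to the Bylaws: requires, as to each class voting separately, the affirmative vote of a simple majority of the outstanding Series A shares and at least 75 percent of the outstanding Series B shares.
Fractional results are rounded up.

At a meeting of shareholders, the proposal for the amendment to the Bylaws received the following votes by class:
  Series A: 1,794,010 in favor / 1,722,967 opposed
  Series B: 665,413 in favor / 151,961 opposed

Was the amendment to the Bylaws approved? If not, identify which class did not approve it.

Approved — every class gave the required vote.

Series A: a majority of 3588018 is 1794010; 1,794,010 required, 1,794,010 in favor — approved.
Series B: 3/4 of 887088 = 665316; 665,316 required, 665,413 in favor — approved.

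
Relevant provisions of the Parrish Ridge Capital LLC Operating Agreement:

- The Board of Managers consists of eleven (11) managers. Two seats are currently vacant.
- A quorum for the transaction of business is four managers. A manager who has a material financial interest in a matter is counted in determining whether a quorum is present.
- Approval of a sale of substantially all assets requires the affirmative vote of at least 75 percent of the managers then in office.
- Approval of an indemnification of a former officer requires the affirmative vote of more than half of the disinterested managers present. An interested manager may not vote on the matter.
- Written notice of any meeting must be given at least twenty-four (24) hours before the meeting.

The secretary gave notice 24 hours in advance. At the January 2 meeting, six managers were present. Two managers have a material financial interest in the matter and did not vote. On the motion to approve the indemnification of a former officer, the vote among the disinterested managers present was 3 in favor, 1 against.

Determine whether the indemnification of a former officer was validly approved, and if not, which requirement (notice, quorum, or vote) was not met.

Notice: 24 hours given; 24 required (24 ≥ 24). Satisfied.
Quorum: 6 present (interested managers count toward quorum); quorum is 4. Satisfied.
Vote: the indemnification of a former officer requires a majority of the disinterested managers present (6 − 2 = 4). A majority of 4 is 3, so 3 affirmative votes are needed; 3 voted in favor. Satisfied.

Valid — all requirements satisfied.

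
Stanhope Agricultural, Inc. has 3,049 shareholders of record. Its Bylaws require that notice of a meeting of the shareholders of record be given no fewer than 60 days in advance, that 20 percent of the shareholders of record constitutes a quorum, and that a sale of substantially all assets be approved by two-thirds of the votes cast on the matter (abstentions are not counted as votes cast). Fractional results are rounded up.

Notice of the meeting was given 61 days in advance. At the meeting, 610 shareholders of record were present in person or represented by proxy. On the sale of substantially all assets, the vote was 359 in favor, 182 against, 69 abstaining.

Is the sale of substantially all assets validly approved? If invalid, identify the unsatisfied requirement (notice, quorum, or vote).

Notice: 61 days given; 60 required. Satisfied.
Quorum: 20% of 3,049 = 609.80, rounded up to 610; 610 present. Satisfied.
Vote: requires two-thirds of the votes cast (610 − 69 abstaining = 541); 2/3 of 541 = 360.67, rounded up to 361, so 361 needed; 359 in favor. Not satisfied.

Invalid — vote requirement not satisfied.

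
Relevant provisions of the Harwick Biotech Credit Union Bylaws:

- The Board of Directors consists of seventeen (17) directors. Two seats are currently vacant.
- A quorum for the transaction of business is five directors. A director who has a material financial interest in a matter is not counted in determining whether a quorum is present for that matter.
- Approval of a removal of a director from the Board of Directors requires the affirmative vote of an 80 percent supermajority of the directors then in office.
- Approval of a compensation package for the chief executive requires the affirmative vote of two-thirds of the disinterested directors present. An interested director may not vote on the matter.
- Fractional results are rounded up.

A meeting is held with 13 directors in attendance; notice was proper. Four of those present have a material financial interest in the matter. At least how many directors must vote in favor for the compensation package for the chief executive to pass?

6

The compensation package for the chief executive requires two-thirds of the disinterested directors present (13 − 4 = 9).
2/3 of 9 = 6.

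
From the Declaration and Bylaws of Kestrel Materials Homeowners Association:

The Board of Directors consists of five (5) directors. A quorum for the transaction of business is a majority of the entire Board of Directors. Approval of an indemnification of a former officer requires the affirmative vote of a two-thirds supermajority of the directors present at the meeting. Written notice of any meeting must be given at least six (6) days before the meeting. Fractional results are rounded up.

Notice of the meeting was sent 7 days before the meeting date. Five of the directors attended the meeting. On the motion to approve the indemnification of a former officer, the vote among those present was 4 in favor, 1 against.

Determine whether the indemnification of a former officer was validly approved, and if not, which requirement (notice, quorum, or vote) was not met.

Valid — all requirements satisfied.

Notice: 7 days given; 6 required (7 ≥ 6). Satisfied.
Quorum: 5 present; quorum is 3. Satisfied.
Vote: the indemnification of a former officer requires two-thirds of the directors present (5). 2/3 of 5 = 3.33, rounded up to 4, so 4 affirmative votes are needed; 4 voted in favor. Satisfied.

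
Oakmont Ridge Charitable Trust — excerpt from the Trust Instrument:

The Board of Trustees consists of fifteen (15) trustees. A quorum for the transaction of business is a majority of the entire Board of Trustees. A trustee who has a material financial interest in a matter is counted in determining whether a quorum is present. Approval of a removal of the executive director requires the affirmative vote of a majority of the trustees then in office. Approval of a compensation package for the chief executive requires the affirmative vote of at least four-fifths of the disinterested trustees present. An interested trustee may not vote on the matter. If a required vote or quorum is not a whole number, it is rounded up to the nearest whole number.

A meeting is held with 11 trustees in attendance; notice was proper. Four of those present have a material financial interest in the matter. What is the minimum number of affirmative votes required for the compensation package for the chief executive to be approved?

6

The compensation package for the chief executive requires four-fifths of the disinterested trustees present (11 − 4 = 7).
4/5 of 7 = 5.60, rounded up to 6.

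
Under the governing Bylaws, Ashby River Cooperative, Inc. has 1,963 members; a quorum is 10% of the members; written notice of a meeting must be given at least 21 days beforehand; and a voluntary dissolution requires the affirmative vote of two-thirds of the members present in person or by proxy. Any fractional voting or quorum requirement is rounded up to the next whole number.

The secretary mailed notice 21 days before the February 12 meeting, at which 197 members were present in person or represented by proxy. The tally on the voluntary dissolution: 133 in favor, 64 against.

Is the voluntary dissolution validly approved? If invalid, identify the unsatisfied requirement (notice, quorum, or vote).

Notice: 21 days given; 21 required. Satisfied.
Quorum: 10% of 1,963 = 196.30, rounded up to 197; 197 present. Satisfied.
Vote: requires two-thirds of those present (197); 2/3 of 197 = 131.33, rounded up to 132, so 132 needed; 133 in favor. Satisfied.

Valid — all requirements satisfied.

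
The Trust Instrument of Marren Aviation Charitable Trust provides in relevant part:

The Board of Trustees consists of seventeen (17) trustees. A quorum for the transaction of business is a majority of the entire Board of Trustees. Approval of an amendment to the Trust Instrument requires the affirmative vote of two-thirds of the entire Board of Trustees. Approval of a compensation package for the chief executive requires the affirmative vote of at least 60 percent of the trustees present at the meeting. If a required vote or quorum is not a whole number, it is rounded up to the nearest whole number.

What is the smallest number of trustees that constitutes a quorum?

A majority of 17 is 9.

9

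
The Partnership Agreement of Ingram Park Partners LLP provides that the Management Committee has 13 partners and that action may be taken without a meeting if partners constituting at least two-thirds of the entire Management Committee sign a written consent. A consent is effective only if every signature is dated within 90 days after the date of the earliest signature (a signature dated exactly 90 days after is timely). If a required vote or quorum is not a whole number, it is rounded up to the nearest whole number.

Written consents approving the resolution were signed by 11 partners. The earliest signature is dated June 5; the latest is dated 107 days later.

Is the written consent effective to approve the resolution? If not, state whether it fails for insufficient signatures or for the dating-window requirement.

Not effective — dating-window requirement not satisfied.

Signatures required: at least two-thirds of 13 — 2/3 of 13 = 8.67, rounded up to 9, so 9 needed; 11 signed. Sufficient.
Dating window: the latest signature is 107 days after the earliest; the limit is 90 days. Outside the window.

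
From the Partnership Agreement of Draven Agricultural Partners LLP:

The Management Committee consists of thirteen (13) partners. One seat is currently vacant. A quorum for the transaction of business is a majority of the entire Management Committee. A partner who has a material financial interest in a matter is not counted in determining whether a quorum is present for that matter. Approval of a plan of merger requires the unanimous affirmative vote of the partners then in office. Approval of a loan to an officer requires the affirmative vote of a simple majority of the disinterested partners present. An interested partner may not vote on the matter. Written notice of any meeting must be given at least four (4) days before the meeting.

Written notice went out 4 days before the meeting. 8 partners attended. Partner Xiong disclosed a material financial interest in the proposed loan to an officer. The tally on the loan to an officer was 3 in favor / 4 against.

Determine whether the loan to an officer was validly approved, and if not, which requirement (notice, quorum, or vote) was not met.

Invalid — vote requirement not satisfied.

Notice: 4 days given; 4 required (4 ≥ 4). Satisfied.
Quorum: 8 present, but the 1 interested partner does not count, leaving 7. Quorum is 7. Satisfied.
Vote: the loan to an officer requires a majority of the disinterested partners present (8 − 1 = 7). A majority of 7 is 4, so 4 affirmative votes are needed; 3 voted in favor. Not satisfied.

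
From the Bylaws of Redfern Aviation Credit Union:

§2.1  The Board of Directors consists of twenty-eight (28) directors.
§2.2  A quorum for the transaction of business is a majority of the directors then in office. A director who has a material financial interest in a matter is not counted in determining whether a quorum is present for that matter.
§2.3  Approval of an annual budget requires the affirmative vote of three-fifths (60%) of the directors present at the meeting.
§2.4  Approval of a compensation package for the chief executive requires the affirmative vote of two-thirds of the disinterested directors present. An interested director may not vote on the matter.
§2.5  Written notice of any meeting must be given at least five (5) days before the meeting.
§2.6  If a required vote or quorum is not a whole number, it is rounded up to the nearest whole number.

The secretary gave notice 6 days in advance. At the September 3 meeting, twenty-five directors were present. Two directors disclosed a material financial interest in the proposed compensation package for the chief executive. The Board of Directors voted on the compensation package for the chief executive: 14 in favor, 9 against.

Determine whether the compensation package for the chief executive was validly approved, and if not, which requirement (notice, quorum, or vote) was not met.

Notice: 6 days given; 5 required (6 ≥ 5). Satisfied.
Quorum: 25 present, but the 2 interested directors do not count, leaving 23. Quorum is 15. Satisfied.
Vote: the compensation package for the chief executive requires two-thirds of the disinterested directors present (25 − 2 = 23). 2/3 of 23 = 15.33, rounded up to 16, so 16 affirmative votes are needed; 14 voted in favor. Not satisfied.

Invalid — vote requirement not satisfied.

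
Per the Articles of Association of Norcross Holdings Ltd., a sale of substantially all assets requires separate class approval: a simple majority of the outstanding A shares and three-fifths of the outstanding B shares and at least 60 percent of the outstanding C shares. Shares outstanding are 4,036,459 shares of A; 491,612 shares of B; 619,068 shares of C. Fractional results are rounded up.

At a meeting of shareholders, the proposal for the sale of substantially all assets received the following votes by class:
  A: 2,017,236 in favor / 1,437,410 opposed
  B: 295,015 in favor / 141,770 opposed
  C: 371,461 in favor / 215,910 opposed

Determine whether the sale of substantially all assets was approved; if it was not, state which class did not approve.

A: a majority of 4036459 is 2018230; 2,018,230 required, 2,017,236 in favor — not approved.
B: 3/5 of 491612 = 294967.20, rounded up to 294968; 294,968 required, 295,015 in favor — approved.
C: 3/5 of 619068 = 371440.80, rounded up to 371441; 371,441 required, 371,461 in favor — approved.

Not approved — the A shares did not give the required vote.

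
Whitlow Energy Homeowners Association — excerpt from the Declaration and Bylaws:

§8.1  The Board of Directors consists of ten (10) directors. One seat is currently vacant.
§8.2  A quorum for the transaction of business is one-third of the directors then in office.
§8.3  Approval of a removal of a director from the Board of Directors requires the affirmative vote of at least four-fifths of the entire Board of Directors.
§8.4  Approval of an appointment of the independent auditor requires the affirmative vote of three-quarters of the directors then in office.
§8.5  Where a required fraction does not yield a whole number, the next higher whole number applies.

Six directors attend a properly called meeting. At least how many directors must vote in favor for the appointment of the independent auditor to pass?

7

The appointment of the independent auditor requires three-fourths of the directors then in office (9).
3/4 of 9 = 6.75, rounded up to 7.
(Only 6 can vote, so the appointment of the independent auditor cannot pass at this meeting, but the required vote is still 7.)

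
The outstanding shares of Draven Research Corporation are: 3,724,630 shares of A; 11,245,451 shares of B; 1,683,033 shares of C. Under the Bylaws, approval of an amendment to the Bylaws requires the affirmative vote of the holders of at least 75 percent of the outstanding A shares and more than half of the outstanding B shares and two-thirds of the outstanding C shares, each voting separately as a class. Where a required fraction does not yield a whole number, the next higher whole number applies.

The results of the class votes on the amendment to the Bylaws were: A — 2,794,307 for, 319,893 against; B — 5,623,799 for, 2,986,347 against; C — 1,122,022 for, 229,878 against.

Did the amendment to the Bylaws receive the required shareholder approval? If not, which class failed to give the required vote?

A: 3/4 of 3724630 = 2793472.50, rounded up to 2793473; 2,793,473 required, 2,794,307 in favor — approved.
B: a majority of 11245451 is 5622726; 5,622,726 required, 5,623,799 in favor — approved.
C: 2/3 of 1683033 = 1122022; 1,122,022 required, 1,122,022 in favor — approved.

Approved — every class gave the required vote.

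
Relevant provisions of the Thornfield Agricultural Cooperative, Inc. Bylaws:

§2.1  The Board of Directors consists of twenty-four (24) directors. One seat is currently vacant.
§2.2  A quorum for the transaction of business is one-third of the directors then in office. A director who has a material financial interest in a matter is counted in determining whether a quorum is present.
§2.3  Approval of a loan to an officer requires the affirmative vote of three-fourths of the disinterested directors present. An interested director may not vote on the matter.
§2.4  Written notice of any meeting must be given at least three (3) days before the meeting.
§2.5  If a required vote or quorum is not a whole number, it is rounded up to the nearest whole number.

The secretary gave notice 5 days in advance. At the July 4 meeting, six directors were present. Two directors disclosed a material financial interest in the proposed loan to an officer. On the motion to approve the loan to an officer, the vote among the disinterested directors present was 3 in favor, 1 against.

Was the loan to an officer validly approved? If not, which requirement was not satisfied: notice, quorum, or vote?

Notice: 5 days given; 3 required (5 ≥ 3). Satisfied.
Quorum: 6 present (interested directors count toward quorum); quorum is 8. Not satisfied.
Vote: the loan to an officer requires three-fourths of the disinterested directors present (6 − 2 = 4). 3/4 of 4 = 3, so 3 affirmative votes are needed; 3 voted in favor. Satisfied. (Moot — without a quorum no business can be validly transacted.)

Invalid — quorum requirement not satisfied.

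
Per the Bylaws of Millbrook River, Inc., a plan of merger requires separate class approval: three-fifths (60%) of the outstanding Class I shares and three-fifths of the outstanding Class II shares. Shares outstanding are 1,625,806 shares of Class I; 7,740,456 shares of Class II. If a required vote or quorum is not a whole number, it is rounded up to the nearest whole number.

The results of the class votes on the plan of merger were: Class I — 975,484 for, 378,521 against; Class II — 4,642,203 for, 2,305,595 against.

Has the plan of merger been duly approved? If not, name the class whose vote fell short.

Class I: 3/5 of 1625806 = 975483.60, rounded up to 975484; 975,484 required, 975,484 in favor — approved.
Class II: 3/5 of 7740456 = 4644273.60, rounded up to 4644274; 4,644,274 required, 4,642,203 in favor — not approved.

Not approved — the Class II shares did not give the required vote.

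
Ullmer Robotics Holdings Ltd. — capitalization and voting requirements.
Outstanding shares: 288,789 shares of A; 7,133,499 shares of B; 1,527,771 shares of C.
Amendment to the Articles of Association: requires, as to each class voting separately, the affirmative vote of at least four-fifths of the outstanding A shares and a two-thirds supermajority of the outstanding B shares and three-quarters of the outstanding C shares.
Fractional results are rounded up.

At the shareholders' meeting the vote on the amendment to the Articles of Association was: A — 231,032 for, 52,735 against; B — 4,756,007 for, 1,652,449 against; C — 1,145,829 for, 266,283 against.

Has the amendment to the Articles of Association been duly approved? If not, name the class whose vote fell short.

Approved — every class gave the required vote.

A: 4/5 of 288789 = 231031.20, rounded up to 231032; 231,032 required, 231,032 in favor — approved.
B: 2/3 of 7133499 = 4755666; 4,755,666 required, 4,756,007 in favor — approved.
C: 3/4 of 1527771 = 1145828.25, rounded up to 1145829; 1,145,829 required, 1,145,829 in favor — approved.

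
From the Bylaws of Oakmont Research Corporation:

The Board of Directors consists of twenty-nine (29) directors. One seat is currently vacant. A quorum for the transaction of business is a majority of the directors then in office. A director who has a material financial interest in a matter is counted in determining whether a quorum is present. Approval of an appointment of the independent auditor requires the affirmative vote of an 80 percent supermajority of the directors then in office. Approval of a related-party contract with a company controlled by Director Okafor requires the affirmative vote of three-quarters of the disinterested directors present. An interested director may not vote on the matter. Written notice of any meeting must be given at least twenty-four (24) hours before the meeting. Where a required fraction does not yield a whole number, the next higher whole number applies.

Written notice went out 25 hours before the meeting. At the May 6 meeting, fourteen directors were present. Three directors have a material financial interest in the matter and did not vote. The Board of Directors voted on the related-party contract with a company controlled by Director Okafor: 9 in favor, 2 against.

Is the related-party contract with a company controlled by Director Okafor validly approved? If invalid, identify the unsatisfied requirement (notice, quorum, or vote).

Invalid — quorum requirement not satisfied.

Notice: 25 hours given; 24 required (25 ≥ 24). Satisfied.
Quorum: 14 present (interested directors count toward quorum); quorum is 15. Not satisfied.
Vote: the related-party contract with a company controlled by Director Okafor requires three-fourths of the disinterested directors present (14 − 3 = 11). 3/4 of 11 = 8.25, rounded up to 9, so 9 affirmative votes are needed; 9 voted in favor. Satisfied. (Moot — without a quorum no business can be validly transacted.)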